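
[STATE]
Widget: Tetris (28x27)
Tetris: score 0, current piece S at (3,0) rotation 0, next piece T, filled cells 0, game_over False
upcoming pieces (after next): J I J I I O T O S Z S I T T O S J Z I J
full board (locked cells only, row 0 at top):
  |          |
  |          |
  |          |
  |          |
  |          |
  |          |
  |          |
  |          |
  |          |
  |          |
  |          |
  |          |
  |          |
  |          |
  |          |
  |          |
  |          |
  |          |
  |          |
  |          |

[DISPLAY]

    ░░    │Next:            
   ░░     │ ▒               
          │▒▒▒              
          │                 
          │                 
          │                 
          │Score:           
          │0                
          │                 
          │                 
          │                 
          │                 
          │                 
          │                 
          │                 
          │                 
          │                 
          │                 
          │                 
          │                 
          │                 
          │                 
          │                 
          │                 
          │                 
          │                 
          │                 


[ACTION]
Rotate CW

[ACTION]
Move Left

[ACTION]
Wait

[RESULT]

          │Next:            
  ░       │ ▒               
  ░░      │▒▒▒              
   ░      │                 
          │                 
          │                 
          │Score:           
          │0                
          │                 
          │                 
          │                 
          │                 
          │                 
          │                 
          │                 
          │                 
          │                 
          │                 
          │                 
          │                 
          │                 
          │                 
          │                 
          │                 
          │                 
          │                 
          │                 


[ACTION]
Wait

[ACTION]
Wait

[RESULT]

          │Next:            
          │ ▒               
          │▒▒▒              
  ░       │                 
  ░░      │                 
   ░      │                 
          │Score:           
          │0                
          │                 
          │                 
          │                 
          │                 
          │                 
          │                 
          │                 
          │                 
          │                 
          │                 
          │                 
          │                 
          │                 
          │                 
          │                 
          │                 
          │                 
          │                 
          │                 


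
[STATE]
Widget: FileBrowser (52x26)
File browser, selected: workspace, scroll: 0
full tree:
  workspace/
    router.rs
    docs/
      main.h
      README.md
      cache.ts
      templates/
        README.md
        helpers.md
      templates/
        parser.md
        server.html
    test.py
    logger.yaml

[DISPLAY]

> [-] workspace/                                    
    router.rs                                       
    [+] docs/                                       
    test.py                                         
    logger.yaml                                     
                                                    
                                                    
                                                    
                                                    
                                                    
                                                    
                                                    
                                                    
                                                    
                                                    
                                                    
                                                    
                                                    
                                                    
                                                    
                                                    
                                                    
                                                    
                                                    
                                                    
                                                    


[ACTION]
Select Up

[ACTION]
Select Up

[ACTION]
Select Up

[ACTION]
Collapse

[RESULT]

> [+] workspace/                                    
                                                    
                                                    
                                                    
                                                    
                                                    
                                                    
                                                    
                                                    
                                                    
                                                    
                                                    
                                                    
                                                    
                                                    
                                                    
                                                    
                                                    
                                                    
                                                    
                                                    
                                                    
                                                    
                                                    
                                                    
                                                    


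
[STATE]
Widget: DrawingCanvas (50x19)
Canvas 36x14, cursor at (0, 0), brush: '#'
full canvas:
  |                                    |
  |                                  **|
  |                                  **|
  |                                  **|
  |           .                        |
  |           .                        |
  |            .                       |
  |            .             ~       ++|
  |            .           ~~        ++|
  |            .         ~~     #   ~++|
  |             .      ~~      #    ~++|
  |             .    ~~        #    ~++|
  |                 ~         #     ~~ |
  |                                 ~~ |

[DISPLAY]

+                                                 
                                  **              
                                  **              
                                  **              
           .                                      
           .                                      
            .                                     
            .             ~       ++              
            .           ~~        ++              
            .         ~~     #   ~++              
             .      ~~      #    ~++              
             .    ~~        #    ~++              
                 ~         #     ~~               
                                 ~~               
                                                  
                                                  
                                                  
                                                  
                                                  


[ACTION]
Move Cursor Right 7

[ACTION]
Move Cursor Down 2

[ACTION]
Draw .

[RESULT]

                                                  
                                  **              
       .                          **              
                                  **              
           .                                      
           .                                      
            .                                     
            .             ~       ++              
            .           ~~        ++              
            .         ~~     #   ~++              
             .      ~~      #    ~++              
             .    ~~        #    ~++              
                 ~         #     ~~               
                                 ~~               
                                                  
                                                  
                                                  
                                                  
                                                  


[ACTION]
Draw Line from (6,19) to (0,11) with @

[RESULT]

           @                                      
            @                     **              
       .     @@                   **              
               @                  **              
           .    @                                 
           .     @@                               
            .      @                              
            .             ~       ++              
            .           ~~        ++              
            .         ~~     #   ~++              
             .      ~~      #    ~++              
             .    ~~        #    ~++              
                 ~         #     ~~               
                                 ~~               
                                                  
                                                  
                                                  
                                                  
                                                  


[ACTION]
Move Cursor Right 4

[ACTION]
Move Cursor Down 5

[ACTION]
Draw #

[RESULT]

           @                                      
            @                     **              
       .     @@                   **              
               @                  **              
           .    @                                 
           .     @@                               
            .      @                              
           #.             ~       ++              
            .           ~~        ++              
            .         ~~     #   ~++              
             .      ~~      #    ~++              
             .    ~~        #    ~++              
                 ~         #     ~~               
                                 ~~               
                                                  
                                                  
                                                  
                                                  
                                                  


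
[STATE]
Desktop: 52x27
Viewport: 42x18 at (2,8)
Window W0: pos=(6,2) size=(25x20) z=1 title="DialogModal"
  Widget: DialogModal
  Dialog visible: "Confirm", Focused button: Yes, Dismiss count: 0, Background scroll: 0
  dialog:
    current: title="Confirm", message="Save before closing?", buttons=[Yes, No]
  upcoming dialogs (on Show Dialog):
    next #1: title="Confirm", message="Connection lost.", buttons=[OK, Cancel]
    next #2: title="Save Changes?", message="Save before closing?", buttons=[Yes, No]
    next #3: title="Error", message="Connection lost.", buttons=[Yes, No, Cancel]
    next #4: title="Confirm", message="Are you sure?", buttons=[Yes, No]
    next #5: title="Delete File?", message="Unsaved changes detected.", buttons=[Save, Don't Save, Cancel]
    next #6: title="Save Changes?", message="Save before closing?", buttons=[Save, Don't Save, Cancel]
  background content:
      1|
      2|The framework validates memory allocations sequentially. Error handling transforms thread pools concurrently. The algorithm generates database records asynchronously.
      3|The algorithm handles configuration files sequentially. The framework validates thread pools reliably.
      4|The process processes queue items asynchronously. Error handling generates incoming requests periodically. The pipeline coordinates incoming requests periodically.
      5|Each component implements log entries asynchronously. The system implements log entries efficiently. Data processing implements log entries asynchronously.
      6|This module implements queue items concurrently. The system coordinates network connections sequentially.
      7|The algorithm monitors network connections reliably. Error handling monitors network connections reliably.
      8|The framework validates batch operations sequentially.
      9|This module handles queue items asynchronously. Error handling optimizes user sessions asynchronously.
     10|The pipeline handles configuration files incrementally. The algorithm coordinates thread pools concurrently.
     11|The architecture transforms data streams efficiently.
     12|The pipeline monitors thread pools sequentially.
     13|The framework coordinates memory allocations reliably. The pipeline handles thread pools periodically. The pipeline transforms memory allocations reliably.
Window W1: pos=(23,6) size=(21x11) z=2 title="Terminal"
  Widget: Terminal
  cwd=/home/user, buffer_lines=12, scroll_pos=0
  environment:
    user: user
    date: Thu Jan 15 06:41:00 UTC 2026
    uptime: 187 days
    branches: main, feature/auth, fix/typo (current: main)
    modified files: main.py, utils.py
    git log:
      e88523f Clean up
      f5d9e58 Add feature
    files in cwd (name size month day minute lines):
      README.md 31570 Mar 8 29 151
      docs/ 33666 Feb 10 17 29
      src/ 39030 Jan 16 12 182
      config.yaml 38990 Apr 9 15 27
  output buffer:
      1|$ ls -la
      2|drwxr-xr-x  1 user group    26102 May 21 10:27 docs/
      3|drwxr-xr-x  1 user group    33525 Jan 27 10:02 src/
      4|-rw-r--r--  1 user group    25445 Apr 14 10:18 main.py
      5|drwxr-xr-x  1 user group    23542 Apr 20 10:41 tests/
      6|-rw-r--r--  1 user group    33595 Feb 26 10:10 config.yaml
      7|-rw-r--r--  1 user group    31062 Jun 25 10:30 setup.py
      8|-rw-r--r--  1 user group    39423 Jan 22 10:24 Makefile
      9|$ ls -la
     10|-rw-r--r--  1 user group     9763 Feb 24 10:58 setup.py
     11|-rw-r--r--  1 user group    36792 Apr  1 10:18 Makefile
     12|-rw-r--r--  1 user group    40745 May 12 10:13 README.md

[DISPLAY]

    ┃The process proc┠───────────────────┨
    ┃Each component i┃$ ls -la           ┃
    ┃Th┌─────────────┃drwxr-xr-x  1 user ┃
    ┃Th│     Confirm ┃drwxr-xr-x  1 user ┃
    ┃Th│Save before c┃-rw-r--r--  1 user ┃
    ┃Th│    [Yes]  No┃drwxr-xr-x  1 user ┃
    ┃Th└─────────────┃-rw-r--r--  1 user ┃
    ┃The architecture┃-rw-r--r--  1 user ┃
    ┃The pipeline mon┗━━━━━━━━━━━━━━━━━━━┛
    ┃The framework coordinat┃             
    ┃                       ┃             
    ┃                       ┃             
    ┃                       ┃             
    ┗━━━━━━━━━━━━━━━━━━━━━━━┛             
                                          
                                          
                                          
                                          


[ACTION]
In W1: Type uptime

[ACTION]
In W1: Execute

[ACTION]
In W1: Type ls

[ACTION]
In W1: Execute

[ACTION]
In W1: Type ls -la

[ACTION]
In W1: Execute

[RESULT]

    ┃The process proc┠───────────────────┨
    ┃Each component i┃README.md  docs/  s┃
    ┃Th┌─────────────┃$ ls -la           ┃
    ┃Th│     Confirm ┃-rw-r--r--  1 user ┃
    ┃Th│Save before c┃drwxr-xr-x  1 user ┃
    ┃Th│    [Yes]  No┃drwxr-xr-x  1 user ┃
    ┃Th└─────────────┃-rw-r--r--  1 user ┃
    ┃The architecture┃$ █                ┃
    ┃The pipeline mon┗━━━━━━━━━━━━━━━━━━━┛
    ┃The framework coordinat┃             
    ┃                       ┃             
    ┃                       ┃             
    ┃                       ┃             
    ┗━━━━━━━━━━━━━━━━━━━━━━━┛             
                                          
                                          
                                          
                                          


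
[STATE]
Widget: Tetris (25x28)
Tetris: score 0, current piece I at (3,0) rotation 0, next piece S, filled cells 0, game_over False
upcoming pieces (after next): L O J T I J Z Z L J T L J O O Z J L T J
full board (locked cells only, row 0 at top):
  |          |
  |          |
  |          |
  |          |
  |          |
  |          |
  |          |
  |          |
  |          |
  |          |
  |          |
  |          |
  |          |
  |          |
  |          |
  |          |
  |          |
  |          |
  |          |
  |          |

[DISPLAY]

   ████   │Next:         
          │ ░░           
          │░░            
          │              
          │              
          │              
          │Score:        
          │0             
          │              
          │              
          │              
          │              
          │              
          │              
          │              
          │              
          │              
          │              
          │              
          │              
          │              
          │              
          │              
          │              
          │              
          │              
          │              
          │              


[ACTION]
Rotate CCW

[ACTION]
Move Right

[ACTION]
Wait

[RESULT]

          │Next:         
    █     │ ░░           
    █     │░░            
    █     │              
    █     │              
          │              
          │Score:        
          │0             
          │              
          │              
          │              
          │              
          │              
          │              
          │              
          │              
          │              
          │              
          │              
          │              
          │              
          │              
          │              
          │              
          │              
          │              
          │              
          │              


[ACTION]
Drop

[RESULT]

          │Next:         
          │ ░░           
    █     │░░            
    █     │              
    █     │              
    █     │              
          │Score:        
          │0             
          │              
          │              
          │              
          │              
          │              
          │              
          │              
          │              
          │              
          │              
          │              
          │              
          │              
          │              
          │              
          │              
          │              
          │              
          │              
          │              


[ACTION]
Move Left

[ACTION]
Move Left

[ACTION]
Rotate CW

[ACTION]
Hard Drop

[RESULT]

    ░░    │Next:         
   ░░     │  ▒           
          │▒▒▒           
          │              
          │              
          │              
          │Score:        
          │0             
          │              
          │              
          │              
          │              
          │              
          │              
          │              
          │              
          │              
          │              
          │              
  ████    │              
          │              
          │              
          │              
          │              
          │              
          │              
          │              
          │              


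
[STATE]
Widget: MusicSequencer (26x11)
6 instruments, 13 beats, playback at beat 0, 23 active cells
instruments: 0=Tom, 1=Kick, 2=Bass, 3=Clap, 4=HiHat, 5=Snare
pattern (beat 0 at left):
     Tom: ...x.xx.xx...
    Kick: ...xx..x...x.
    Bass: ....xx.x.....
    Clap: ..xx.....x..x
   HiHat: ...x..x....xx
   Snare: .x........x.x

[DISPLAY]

      ▼123456789012       
   Tom···█·██·██···       
  Kick···██··█···█·       
  Bass····██·█·····       
  Clap··██·····█··█       
 HiHat···█··█····██       
 Snare·█········█·█       
                          
                          
                          
                          


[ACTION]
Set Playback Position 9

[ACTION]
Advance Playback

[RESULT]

      0123456789▼12       
   Tom···█·██·██···       
  Kick···██··█···█·       
  Bass····██·█·····       
  Clap··██·····█··█       
 HiHat···█··█····██       
 Snare·█········█·█       
                          
                          
                          
                          


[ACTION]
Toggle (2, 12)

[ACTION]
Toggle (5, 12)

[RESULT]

      0123456789▼12       
   Tom···█·██·██···       
  Kick···██··█···█·       
  Bass····██·█····█       
  Clap··██·····█··█       
 HiHat···█··█····██       
 Snare·█········█··       
                          
                          
                          
                          


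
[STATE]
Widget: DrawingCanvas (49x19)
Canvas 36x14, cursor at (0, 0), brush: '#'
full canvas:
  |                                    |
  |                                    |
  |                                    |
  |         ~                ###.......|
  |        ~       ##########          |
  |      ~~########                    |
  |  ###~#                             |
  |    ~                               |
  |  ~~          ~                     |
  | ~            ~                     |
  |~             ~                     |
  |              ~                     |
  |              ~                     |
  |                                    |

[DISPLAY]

+                                                
                                                 
                                                 
         ~                ###.......             
        ~       ##########                       
      ~~########                                 
  ###~#                                          
    ~                                            
  ~~          ~                                  
 ~            ~                                  
~             ~                                  
              ~                                  
              ~                                  
                                                 
                                                 
                                                 
                                                 
                                                 
                                                 


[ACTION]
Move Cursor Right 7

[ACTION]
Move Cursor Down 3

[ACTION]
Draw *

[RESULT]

                                                 
                                                 
                                                 
       * ~                ###.......             
        ~       ##########                       
      ~~########                                 
  ###~#                                          
    ~                                            
  ~~          ~                                  
 ~            ~                                  
~             ~                                  
              ~                                  
              ~                                  
                                                 
                                                 
                                                 
                                                 
                                                 
                                                 


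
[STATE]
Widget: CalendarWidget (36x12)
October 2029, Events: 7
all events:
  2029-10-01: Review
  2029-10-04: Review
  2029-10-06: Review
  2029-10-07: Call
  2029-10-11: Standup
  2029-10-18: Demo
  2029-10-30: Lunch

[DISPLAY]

            October 2029            
Mo Tu We Th Fr Sa Su                
 1*  2  3  4*  5  6*  7*            
 8  9 10 11* 12 13 14               
15 16 17 18* 19 20 21               
22 23 24 25 26 27 28                
29 30* 31                           
                                    
                                    
                                    
                                    
                                    


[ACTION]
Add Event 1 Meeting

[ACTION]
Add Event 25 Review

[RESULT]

            October 2029            
Mo Tu We Th Fr Sa Su                
 1*  2  3  4*  5  6*  7*            
 8  9 10 11* 12 13 14               
15 16 17 18* 19 20 21               
22 23 24 25* 26 27 28               
29 30* 31                           
                                    
                                    
                                    
                                    
                                    


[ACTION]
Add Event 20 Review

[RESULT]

            October 2029            
Mo Tu We Th Fr Sa Su                
 1*  2  3  4*  5  6*  7*            
 8  9 10 11* 12 13 14               
15 16 17 18* 19 20* 21              
22 23 24 25* 26 27 28               
29 30* 31                           
                                    
                                    
                                    
                                    
                                    


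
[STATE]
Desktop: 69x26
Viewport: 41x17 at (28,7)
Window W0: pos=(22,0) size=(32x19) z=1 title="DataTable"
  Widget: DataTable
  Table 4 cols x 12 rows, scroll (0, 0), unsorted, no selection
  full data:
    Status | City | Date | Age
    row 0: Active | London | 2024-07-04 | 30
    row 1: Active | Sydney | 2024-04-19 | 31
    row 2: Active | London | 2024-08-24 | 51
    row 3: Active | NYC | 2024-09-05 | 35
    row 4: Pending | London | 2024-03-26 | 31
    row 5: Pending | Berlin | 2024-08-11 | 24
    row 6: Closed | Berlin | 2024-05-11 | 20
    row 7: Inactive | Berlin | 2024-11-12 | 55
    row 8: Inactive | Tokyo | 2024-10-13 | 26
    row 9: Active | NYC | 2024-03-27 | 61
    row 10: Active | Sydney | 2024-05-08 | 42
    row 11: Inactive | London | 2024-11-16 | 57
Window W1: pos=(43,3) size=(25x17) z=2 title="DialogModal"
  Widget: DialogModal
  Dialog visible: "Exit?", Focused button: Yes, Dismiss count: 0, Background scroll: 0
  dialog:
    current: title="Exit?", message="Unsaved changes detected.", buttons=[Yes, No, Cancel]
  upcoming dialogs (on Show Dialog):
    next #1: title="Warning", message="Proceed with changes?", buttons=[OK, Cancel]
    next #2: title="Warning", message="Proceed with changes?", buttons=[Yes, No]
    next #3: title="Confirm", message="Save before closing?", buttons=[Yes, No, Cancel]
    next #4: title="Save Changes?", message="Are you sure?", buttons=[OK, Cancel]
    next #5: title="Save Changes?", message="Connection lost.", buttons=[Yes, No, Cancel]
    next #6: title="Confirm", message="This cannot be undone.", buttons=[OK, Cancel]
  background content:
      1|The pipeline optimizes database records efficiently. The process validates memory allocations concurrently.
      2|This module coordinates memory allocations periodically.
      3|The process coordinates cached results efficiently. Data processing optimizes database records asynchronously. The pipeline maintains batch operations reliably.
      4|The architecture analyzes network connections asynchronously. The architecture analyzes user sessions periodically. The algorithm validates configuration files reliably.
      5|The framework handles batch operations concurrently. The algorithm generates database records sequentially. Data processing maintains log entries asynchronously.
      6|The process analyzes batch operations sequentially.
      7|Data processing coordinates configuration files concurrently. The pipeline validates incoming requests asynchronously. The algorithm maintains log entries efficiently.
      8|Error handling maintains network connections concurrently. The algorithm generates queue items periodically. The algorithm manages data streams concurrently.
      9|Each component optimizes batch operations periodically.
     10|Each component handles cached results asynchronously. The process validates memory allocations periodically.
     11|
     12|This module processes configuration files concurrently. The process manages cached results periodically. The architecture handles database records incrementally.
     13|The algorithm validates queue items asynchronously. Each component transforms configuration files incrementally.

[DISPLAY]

e  │London│2024┃This module coordinates┃ 
e  │NYC   │2024┃The process coordinates┃ 
ng │London│2024┃The architecture analyz┃ 
ng │Berlin│2024┃Th┌─────────────────┐ b┃ 
d  │Berlin│2024┃Th│      Exit?      │ba┃ 
ive│Berlin│2024┃Da│Unsaved changes d│in┃ 
ive│Tokyo │2024┃Er│[Yes]  No   Cance│in┃ 
e  │NYC   │2024┃Ea└─────────────────┘ze┃ 
e  │Sydney│2024┃Each component handles ┃ 
ive│London│2024┃                       ┃ 
               ┃This module processes c┃ 
━━━━━━━━━━━━━━━┃The algorithm validates┃ 
               ┗━━━━━━━━━━━━━━━━━━━━━━━┛ 
                                         
                                         
                                         
                                         


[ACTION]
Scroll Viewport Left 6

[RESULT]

┃Active  │London│2024┃This module coordin
┃Active  │NYC   │2024┃The process coordin
┃Pending │London│2024┃The architecture an
┃Pending │Berlin│2024┃Th┌────────────────
┃Closed  │Berlin│2024┃Th│      Exit?     
┃Inactive│Berlin│2024┃Da│Unsaved changes 
┃Inactive│Tokyo │2024┃Er│[Yes]  No   Canc
┃Active  │NYC   │2024┃Ea└────────────────
┃Active  │Sydney│2024┃Each component hand
┃Inactive│London│2024┃                   
┃                    ┃This module process
┗━━━━━━━━━━━━━━━━━━━━┃The algorithm valid
                     ┗━━━━━━━━━━━━━━━━━━━
                                         
                                         
                                         
                                         


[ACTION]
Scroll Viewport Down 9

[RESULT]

┃Pending │London│2024┃The architecture an
┃Pending │Berlin│2024┃Th┌────────────────
┃Closed  │Berlin│2024┃Th│      Exit?     
┃Inactive│Berlin│2024┃Da│Unsaved changes 
┃Inactive│Tokyo │2024┃Er│[Yes]  No   Canc
┃Active  │NYC   │2024┃Ea└────────────────
┃Active  │Sydney│2024┃Each component hand
┃Inactive│London│2024┃                   
┃                    ┃This module process
┗━━━━━━━━━━━━━━━━━━━━┃The algorithm valid
                     ┗━━━━━━━━━━━━━━━━━━━
                                         
                                         
                                         
                                         
                                         
                                         


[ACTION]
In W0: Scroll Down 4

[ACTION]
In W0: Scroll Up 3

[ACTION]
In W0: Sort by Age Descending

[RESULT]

┃Active  │Sydney│2024┃The architecture an
┃Active  │NYC   │2024┃Th┌────────────────
┃Active  │Sydney│2024┃Th│      Exit?     
┃Pending │London│2024┃Da│Unsaved changes 
┃Active  │London│2024┃Er│[Yes]  No   Canc
┃Inactive│Tokyo │2024┃Ea└────────────────
┃Pending │Berlin│2024┃Each component hand
┃Closed  │Berlin│2024┃                   
┃                    ┃This module process
┗━━━━━━━━━━━━━━━━━━━━┃The algorithm valid
                     ┗━━━━━━━━━━━━━━━━━━━
                                         
                                         
                                         
                                         
                                         
                                         


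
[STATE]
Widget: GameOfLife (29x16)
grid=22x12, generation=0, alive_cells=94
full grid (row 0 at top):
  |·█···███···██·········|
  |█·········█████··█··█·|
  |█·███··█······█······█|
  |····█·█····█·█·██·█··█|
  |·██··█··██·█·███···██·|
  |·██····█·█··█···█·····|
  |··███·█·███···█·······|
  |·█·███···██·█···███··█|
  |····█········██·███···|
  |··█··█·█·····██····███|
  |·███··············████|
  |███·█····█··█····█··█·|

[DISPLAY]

Gen: 0                       
·█···███···██·········       
█·········█████··█··█·       
█·███··█······█······█       
····█·█····█·█·██·█··█       
·██··█··██·█·███···██·       
·██····█·█··█···█·····       
··███·█·███···█·······       
·█·███···██·█···███··█       
····█········██·███···       
··█··█·█·····██····███       
·███··············████       
███·█····█··█····█··█·       
                             
                             
                             


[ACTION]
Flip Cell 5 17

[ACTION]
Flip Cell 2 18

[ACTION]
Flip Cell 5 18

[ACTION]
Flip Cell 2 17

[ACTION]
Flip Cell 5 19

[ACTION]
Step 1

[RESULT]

Gen: 1                       
······█···█···········       
█·████·█··█···█··██···       
·█·███····█·······████       
····█·███·█··█··█·█··█       
·███·█████·█·█······█·       
····████···██···█████·       
······██·····█·█···█··       
········█·██··█·█·█···       
··█···█·····█·█·█····█       
·██·█········███·····█       
█···█········█····█···       
█·················█·██       
                             
                             
                             


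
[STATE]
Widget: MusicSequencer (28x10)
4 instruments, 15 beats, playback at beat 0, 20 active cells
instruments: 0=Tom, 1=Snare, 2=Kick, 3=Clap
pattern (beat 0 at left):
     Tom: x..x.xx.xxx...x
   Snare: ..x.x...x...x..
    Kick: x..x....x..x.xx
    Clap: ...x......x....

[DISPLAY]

      ▼12345678901234       
   Tom█··█·██·███···█       
 Snare··█·█···█···█··       
  Kick█··█····█··█·██       
  Clap···█······█····       
                            
                            
                            
                            
                            


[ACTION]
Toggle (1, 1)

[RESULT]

      ▼12345678901234       
   Tom█··█·██·███···█       
 Snare·██·█···█···█··       
  Kick█··█····█··█·██       
  Clap···█······█····       
                            
                            
                            
                            
                            


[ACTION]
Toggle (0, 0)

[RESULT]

      ▼12345678901234       
   Tom···█·██·███···█       
 Snare·██·█···█···█··       
  Kick█··█····█··█·██       
  Clap···█······█····       
                            
                            
                            
                            
                            


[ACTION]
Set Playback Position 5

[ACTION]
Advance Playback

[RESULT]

      012345▼78901234       
   Tom···█·██·███···█       
 Snare·██·█···█···█··       
  Kick█··█····█··█·██       
  Clap···█······█····       
                            
                            
                            
                            
                            


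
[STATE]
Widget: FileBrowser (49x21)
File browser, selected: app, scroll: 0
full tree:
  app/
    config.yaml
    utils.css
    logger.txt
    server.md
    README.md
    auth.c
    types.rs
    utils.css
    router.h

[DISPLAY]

> [-] app/                                       
    config.yaml                                  
    utils.css                                    
    logger.txt                                   
    server.md                                    
    README.md                                    
    auth.c                                       
    types.rs                                     
    utils.css                                    
    router.h                                     
                                                 
                                                 
                                                 
                                                 
                                                 
                                                 
                                                 
                                                 
                                                 
                                                 
                                                 


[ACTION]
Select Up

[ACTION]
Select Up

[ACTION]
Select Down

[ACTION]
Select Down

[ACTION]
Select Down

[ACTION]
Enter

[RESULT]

  [-] app/                                       
    config.yaml                                  
    utils.css                                    
  > logger.txt                                   
    server.md                                    
    README.md                                    
    auth.c                                       
    types.rs                                     
    utils.css                                    
    router.h                                     
                                                 
                                                 
                                                 
                                                 
                                                 
                                                 
                                                 
                                                 
                                                 
                                                 
                                                 
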